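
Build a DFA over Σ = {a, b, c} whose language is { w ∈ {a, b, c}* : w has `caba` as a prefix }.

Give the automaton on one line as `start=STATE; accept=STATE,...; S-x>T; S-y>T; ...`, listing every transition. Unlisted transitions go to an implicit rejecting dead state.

Check the first 4 symbols one by one: S0 through S3 record how many have matched `caba` so far; any wrong symbol goes to the dead state S5. After all 4 match we enter the accepting sink S4.
A 6-state machine:
        a   b   c  
>  S0   S5  S5  S1 
   S1   S2  S5  S5 
   S2   S5  S3  S5 
   S3   S4  S5  S5 
 * S4   S4  S4  S4 
   S5   S5  S5  S5 
(> = start, * = accepting)

start=S0; accept=S4; S0-a>S5; S0-b>S5; S0-c>S1; S1-a>S2; S1-b>S5; S1-c>S5; S2-a>S5; S2-b>S3; S2-c>S5; S3-a>S4; S3-b>S5; S3-c>S5; S4-a>S4; S4-b>S4; S4-c>S4; S5-a>S5; S5-b>S5; S5-c>S5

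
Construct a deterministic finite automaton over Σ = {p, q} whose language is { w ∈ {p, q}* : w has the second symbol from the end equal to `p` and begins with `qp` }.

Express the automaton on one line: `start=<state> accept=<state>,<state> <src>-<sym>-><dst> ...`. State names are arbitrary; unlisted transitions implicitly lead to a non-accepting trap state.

Build one automaton per condition and run them in lockstep. The first has 7 states tracking the last 2 symbols read; the second has 4 states tracking whether the input so far still matches the prefix `qp`. A product state is a pair (one from each), accepting exactly when both do.
          p    q  
>  s0     s1   s2 
   s1     s3   s4 
   s2     s5   s6 
   s3     s3   s4 
   s4     s7   s6 
   s5     s8   s9 
   s6     s7   s6 
   s7     s3   s4 
 * s8     s8   s9 
 * s9     s5  s10 
   s10    s5  s10 
(> = start, * = accepting)

start=s0 accept=s8,s9 s0-p->s1 s0-q->s2 s1-p->s3 s1-q->s4 s2-p->s5 s2-q->s6 s3-p->s3 s3-q->s4 s4-p->s7 s4-q->s6 s5-p->s8 s5-q->s9 s6-p->s7 s6-q->s6 s7-p->s3 s7-q->s4 s8-p->s8 s8-q->s9 s9-p->s5 s9-q->s10 s10-p->s5 s10-q->s10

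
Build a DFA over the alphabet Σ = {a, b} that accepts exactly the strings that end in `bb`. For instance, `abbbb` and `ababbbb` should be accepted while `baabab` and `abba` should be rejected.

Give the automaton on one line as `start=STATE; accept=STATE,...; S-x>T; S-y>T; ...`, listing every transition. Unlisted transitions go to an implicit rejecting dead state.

Remember how much of `bb` the current input suffix matches. State q0 means no match yet; q1 means the last symbol is `b`; q2 means the last 2 symbols are `bb`. Only q2 accepts. On a mismatch, fall back to the longest proper suffix that is still a prefix of `bb`.
3 states suffice.
        a   b  
>  q0   q0  q1 
   q1   q0  q2 
 * q2   q0  q2 
(> = start, * = accepting)

start=q0; accept=q2; q0-a>q0; q0-b>q1; q1-a>q0; q1-b>q2; q2-a>q0; q2-b>q2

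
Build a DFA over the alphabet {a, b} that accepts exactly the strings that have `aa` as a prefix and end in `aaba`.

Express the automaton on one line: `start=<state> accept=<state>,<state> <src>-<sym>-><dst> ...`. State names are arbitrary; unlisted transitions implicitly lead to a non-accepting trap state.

Handle the two conditions separately and then intersect. One (4 states) tracks whether the input so far still matches the prefix `aa`; the other (5 states) tracks how much of the suffix `aaba` has currently been matched. Each combined state is a pair, one component from each; accept when both components accept.
12 states suffice.
          a    b  
>  q0     q1   q2 
   q1     q3   q2 
   q2     q4   q2 
   q3     q3   q5 
   q4     q6   q2 
   q5     q7   q8 
   q6     q6   q9 
 * q7     q3   q8 
   q8    q10   q8 
   q9    q11   q2 
   q10    q3   q8 
   q11    q6   q2 
(> = start, * = accepting)

start=q0 accept=q7 q0-a->q1 q0-b->q2 q1-a->q3 q1-b->q2 q2-a->q4 q2-b->q2 q3-a->q3 q3-b->q5 q4-a->q6 q4-b->q2 q5-a->q7 q5-b->q8 q6-a->q6 q6-b->q9 q7-a->q3 q7-b->q8 q8-a->q10 q8-b->q8 q9-a->q11 q9-b->q2 q10-a->q3 q10-b->q8 q11-a->q6 q11-b->q2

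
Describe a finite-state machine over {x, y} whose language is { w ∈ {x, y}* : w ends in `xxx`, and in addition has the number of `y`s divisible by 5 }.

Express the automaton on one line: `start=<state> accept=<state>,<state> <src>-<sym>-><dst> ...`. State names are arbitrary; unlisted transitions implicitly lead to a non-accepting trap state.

Handle the two conditions separately and then intersect. One (4 states) tracks how much of the suffix `xxx` has currently been matched; the other (5 states) tracks the count of `y`s modulo 5. Each combined state is a pair, one component from each; accept when both components accept. After merging equivalent states the machine shrinks.
        x   y  
>  S0   S1  S2 
   S1   S3  S2 
   S2   S2  S4 
   S3   S5  S2 
   S4   S4  S6 
 * S5   S5  S2 
   S6   S6  S7 
   S7   S7  S0 
(> = start, * = accepting)

start=S0 accept=S5 S0-x->S1 S0-y->S2 S1-x->S3 S1-y->S2 S2-x->S2 S2-y->S4 S3-x->S5 S3-y->S2 S4-x->S4 S4-y->S6 S5-x->S5 S5-y->S2 S6-x->S6 S6-y->S7 S7-x->S7 S7-y->S0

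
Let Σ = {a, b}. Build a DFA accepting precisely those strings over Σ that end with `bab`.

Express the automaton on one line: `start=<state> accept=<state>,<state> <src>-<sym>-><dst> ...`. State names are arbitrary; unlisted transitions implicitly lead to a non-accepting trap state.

start=q0 accept=q3 q0-a->q0 q0-b->q1 q1-a->q2 q1-b->q1 q2-a->q0 q2-b->q3 q3-a->q2 q3-b->q1

Remember how much of `bab` the current input suffix matches. State q0 means no match yet; q1 means the last symbol is `b`; q2 means the last 2 symbols are `ba`; q3 means the last 3 symbols are `bab`. Only q3 accepts. On a mismatch, fall back to the longest proper suffix that is still a prefix of `bab`.
4 states suffice.
        a   b  
>  q0   q0  q1 
   q1   q2  q1 
   q2   q0  q3 
 * q3   q2  q1 
(> = start, * = accepting)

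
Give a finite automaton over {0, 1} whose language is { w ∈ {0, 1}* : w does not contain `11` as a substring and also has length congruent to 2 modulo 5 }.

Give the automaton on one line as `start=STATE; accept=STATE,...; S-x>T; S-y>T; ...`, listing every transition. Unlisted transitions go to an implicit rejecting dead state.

Handle the two conditions separately and then intersect. One (3 states) tracks partial matches of the forbidden pattern `11`; the other (5 states) tracks the input length modulo 5. Each combined state is a pair, one component from each; accept when both components accept. After merging equivalent states the machine shrinks.
11 states suffice.
          0    1  
>  q0     q1   q2 
   q1     q3   q4 
   q2     q3   q5 
 * q3     q6   q7 
 * q4     q6   q5 
   q5     q5   q5 
   q6     q8   q9 
   q7     q8   q5 
   q8     q0  q10 
   q9     q0   q5 
   q10    q1   q5 
(> = start, * = accepting)

start=q0; accept=q3,q4; q0-0>q1; q0-1>q2; q1-0>q3; q1-1>q4; q2-0>q3; q2-1>q5; q3-0>q6; q3-1>q7; q4-0>q6; q4-1>q5; q5-0>q5; q5-1>q5; q6-0>q8; q6-1>q9; q7-0>q8; q7-1>q5; q8-0>q0; q8-1>q10; q9-0>q0; q9-1>q5; q10-0>q1; q10-1>q5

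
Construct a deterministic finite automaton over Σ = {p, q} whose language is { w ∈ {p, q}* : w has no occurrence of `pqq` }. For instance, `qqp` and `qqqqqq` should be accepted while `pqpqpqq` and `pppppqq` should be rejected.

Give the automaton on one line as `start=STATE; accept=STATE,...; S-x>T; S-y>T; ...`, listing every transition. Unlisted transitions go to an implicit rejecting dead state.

Track partial matches of the forbidden pattern `pqq`. State D is a dead state reached once `pqq` has occurred; every other state accepts. A means no part of `pqq` is currently matched.
A 4-state machine:
       p  q 
>* A   B  A 
 * B   B  C 
 * C   B  D 
   D   D  D 
(> = start, * = accepting)

start=A; accept=A,B,C; A-p>B; A-q>A; B-p>B; B-q>C; C-p>B; C-q>D; D-p>D; D-q>D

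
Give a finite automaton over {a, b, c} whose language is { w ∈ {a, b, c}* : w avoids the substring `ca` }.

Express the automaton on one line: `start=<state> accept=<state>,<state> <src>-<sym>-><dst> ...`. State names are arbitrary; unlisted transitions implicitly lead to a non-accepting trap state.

This is the complement of 'contains `ca`'. Use the same substring-matching states — q0 through q2 holding how much of `ca` has just been matched — but flip the accepting set: everything except the trap q2 accepts.
A 3-state machine:
        a   b   c  
>* q0   q0  q0  q1 
 * q1   q2  q0  q1 
   q2   q2  q2  q2 
(> = start, * = accepting)

start=q0 accept=q0,q1 q0-a->q0 q0-b->q0 q0-c->q1 q1-a->q2 q1-b->q0 q1-c->q1 q2-a->q2 q2-b->q2 q2-c->q2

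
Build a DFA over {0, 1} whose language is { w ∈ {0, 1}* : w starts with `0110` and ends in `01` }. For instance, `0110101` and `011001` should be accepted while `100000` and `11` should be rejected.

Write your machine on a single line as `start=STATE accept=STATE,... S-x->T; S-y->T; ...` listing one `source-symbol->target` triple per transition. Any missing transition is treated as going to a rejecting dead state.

start=A; accept=G; A-0->B; A-1->C; B-0->C; B-1->D; C-0->C; C-1->C; D-0->C; D-1->E; E-0->F; E-1->C; F-0->F; F-1->G; G-0->F; G-1->H; H-0->F; H-1->H

Handle the two conditions separately and then intersect. One (6 states) tracks whether the input so far still matches the prefix `0110`; the other (3 states) tracks how much of the suffix `01` has currently been matched. Each combined state is a pair, one component from each; accept when both components accept. After merging equivalent states the machine shrinks.
8 states suffice.
       0  1 
>  A   B  C 
   B   C  D 
   C   C  C 
   D   C  E 
   E   F  C 
   F   F  G 
 * G   F  H 
   H   F  H 
(> = start, * = accepting)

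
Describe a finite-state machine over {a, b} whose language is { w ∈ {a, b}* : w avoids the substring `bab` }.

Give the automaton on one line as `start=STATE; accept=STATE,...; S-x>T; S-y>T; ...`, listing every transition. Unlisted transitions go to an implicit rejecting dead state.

start=s0; accept=s0,s1,s2; s0-a>s0; s0-b>s1; s1-a>s2; s1-b>s1; s2-a>s0; s2-b>s3; s3-a>s3; s3-b>s3

This is the complement of 'contains `bab`'. Use the same substring-matching states — s0 through s3 holding how much of `bab` has just been matched — but flip the accepting set: everything except the trap s3 accepts.
        a   b  
>* s0   s0  s1 
 * s1   s2  s1 
 * s2   s0  s3 
   s3   s3  s3 
(> = start, * = accepting)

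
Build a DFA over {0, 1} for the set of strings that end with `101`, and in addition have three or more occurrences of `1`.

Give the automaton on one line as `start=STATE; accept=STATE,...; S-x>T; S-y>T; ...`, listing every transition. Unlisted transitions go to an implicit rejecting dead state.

Build one automaton per condition and run them in lockstep. The first has 4 states tracking how much of the suffix `101` has currently been matched; the second has 5 states tracking the count of `1`s, saturating at 4. A product state is a pair (one from each), accepting exactly when both do. Equivalent product states are then merged.
        0   1  
>  S0   S0  S1 
   S1   S1  S2 
   S2   S3  S2 
   S3   S1  S4 
 * S4   S3  S2 
(> = start, * = accepting)

start=S0; accept=S4; S0-0>S0; S0-1>S1; S1-0>S1; S1-1>S2; S2-0>S3; S2-1>S2; S3-0>S1; S3-1>S4; S4-0>S3; S4-1>S2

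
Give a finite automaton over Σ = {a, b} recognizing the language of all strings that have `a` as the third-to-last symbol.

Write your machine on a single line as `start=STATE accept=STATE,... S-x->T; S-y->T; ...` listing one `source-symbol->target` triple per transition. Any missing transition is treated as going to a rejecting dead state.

Because acceptance depends on a position counted from the end, the machine has to buffer the most recent 3 symbols. Make each state the string of the last up-to-3 symbols read; on input `x` shift the window left and append `x`. Accept when the buffered window has length 3 and begins with `a`.
          a    b  
>  q0     q1   q2 
   q1     q3   q4 
   q2     q5   q6 
   q3     q7   q8 
   q4     q9  q10 
   q5    q11  q12 
   q6    q13  q14 
 * q7     q7   q8 
 * q8     q9  q10 
 * q9    q11  q12 
 * q10   q13  q14 
   q11    q7   q8 
   q12    q9  q10 
   q13   q11  q12 
   q14   q13  q14 
(> = start, * = accepting)

start=q0; accept=q7,q8,q9,q10; q0-a->q1; q0-b->q2; q1-a->q3; q1-b->q4; q2-a->q5; q2-b->q6; q3-a->q7; q3-b->q8; q4-a->q9; q4-b->q10; q5-a->q11; q5-b->q12; q6-a->q13; q6-b->q14; q7-a->q7; q7-b->q8; q8-a->q9; q8-b->q10; q9-a->q11; q9-b->q12; q10-a->q13; q10-b->q14; q11-a->q7; q11-b->q8; q12-a->q9; q12-b->q10; q13-a->q11; q13-b->q12; q14-a->q13; q14-b->q14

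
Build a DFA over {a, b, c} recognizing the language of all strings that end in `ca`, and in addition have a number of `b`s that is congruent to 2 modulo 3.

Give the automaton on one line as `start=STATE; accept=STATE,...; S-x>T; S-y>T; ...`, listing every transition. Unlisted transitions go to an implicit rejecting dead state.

Build one automaton per condition and run them in lockstep. The first has 3 states tracking how much of the suffix `ca` has currently been matched; the second has 3 states tracking the count of `b`s modulo 3. A product state is a pair (one from each), accepting exactly when both do.
        a   b   c  
>  s0   s0  s1  s2 
   s1   s1  s3  s4 
   s2   s5  s1  s2 
   s3   s3  s0  s6 
   s4   s7  s3  s4 
   s5   s0  s1  s2 
   s6   s8  s0  s6 
   s7   s1  s3  s4 
 * s8   s3  s0  s6 
(> = start, * = accepting)

start=s0; accept=s8; s0-a>s0; s0-b>s1; s0-c>s2; s1-a>s1; s1-b>s3; s1-c>s4; s2-a>s5; s2-b>s1; s2-c>s2; s3-a>s3; s3-b>s0; s3-c>s6; s4-a>s7; s4-b>s3; s4-c>s4; s5-a>s0; s5-b>s1; s5-c>s2; s6-a>s8; s6-b>s0; s6-c>s6; s7-a>s1; s7-b>s3; s7-c>s4; s8-a>s3; s8-b>s0; s8-c>s6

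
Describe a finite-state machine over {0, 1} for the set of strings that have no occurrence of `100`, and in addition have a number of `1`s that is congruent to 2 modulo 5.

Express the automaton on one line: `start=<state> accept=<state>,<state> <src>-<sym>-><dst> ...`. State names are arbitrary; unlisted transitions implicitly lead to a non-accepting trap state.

Build one automaton per condition and run them in lockstep. One (4 states) tracks partial matches of the forbidden pattern `100`; the other (5 states) tracks the count of `1`s modulo 5. Each combined state is a pair, one component from each; accept when both components accept.
With 16 states:
          0    1  
>  q0     q0   q1 
   q1     q2   q3 
   q2     q4   q3 
 * q3     q5   q6 
   q4     q4   q7 
 * q5     q7   q6 
   q6     q8   q9 
   q7     q7  q10 
   q8    q10   q9 
   q9    q11  q12 
   q10   q10  q13 
   q11   q13  q12 
   q12   q14   q1 
   q13   q13  q15 
   q14   q15   q1 
   q15   q15   q4 
(> = start, * = accepting)

start=q0 accept=q3,q5 q0-0->q0 q0-1->q1 q1-0->q2 q1-1->q3 q2-0->q4 q2-1->q3 q3-0->q5 q3-1->q6 q4-0->q4 q4-1->q7 q5-0->q7 q5-1->q6 q6-0->q8 q6-1->q9 q7-0->q7 q7-1->q10 q8-0->q10 q8-1->q9 q9-0->q11 q9-1->q12 q10-0->q10 q10-1->q13 q11-0->q13 q11-1->q12 q12-0->q14 q12-1->q1 q13-0->q13 q13-1->q15 q14-0->q15 q14-1->q1 q15-0->q15 q15-1->q4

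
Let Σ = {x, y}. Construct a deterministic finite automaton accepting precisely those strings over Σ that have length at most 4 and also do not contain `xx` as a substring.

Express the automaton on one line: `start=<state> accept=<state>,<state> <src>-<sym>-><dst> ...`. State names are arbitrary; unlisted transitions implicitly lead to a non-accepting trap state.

Handle the two conditions separately and then intersect. One (6 states) tracks the input length, saturating at 5; the other (3 states) tracks partial matches of the forbidden pattern `xx`. Each combined state is a pair, one component from each; accept when both components accept. Equivalent product states are then merged.
A 9-state machine:
        x   y  
>* q0   q1  q2 
 * q1   q3  q4 
 * q2   q5  q4 
   q3   q3  q3 
 * q4   q6  q7 
 * q5   q3  q7 
 * q6   q3  q8 
 * q7   q8  q8 
 * q8   q3  q3 
(> = start, * = accepting)

start=q0 accept=q0,q1,q2,q4,q5,q6,q7,q8 q0-x->q1 q0-y->q2 q1-x->q3 q1-y->q4 q2-x->q5 q2-y->q4 q3-x->q3 q3-y->q3 q4-x->q6 q4-y->q7 q5-x->q3 q5-y->q7 q6-x->q3 q6-y->q8 q7-x->q8 q7-y->q8 q8-x->q3 q8-y->q3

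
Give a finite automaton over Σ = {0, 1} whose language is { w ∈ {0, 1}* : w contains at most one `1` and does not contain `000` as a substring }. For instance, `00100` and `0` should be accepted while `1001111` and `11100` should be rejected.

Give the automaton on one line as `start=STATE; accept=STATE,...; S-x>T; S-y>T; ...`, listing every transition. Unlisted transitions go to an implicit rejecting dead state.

start=S0; accept=S0,S1,S2,S3,S4,S6; S0-0>S1; S0-1>S2; S1-0>S3; S1-1>S2; S2-0>S4; S2-1>S5; S3-0>S5; S3-1>S2; S4-0>S6; S4-1>S5; S5-0>S5; S5-1>S5; S6-0>S5; S6-1>S5

Run two small machines in parallel and take their product. The first has 3 states tracking the count of `1`s, saturating at 2; the second has 4 states tracking partial matches of the forbidden pattern `000`. A product state is a pair (one from each), accepting exactly when both do. After merging equivalent states the machine shrinks.
With 7 states:
        0   1  
>* S0   S1  S2 
 * S1   S3  S2 
 * S2   S4  S5 
 * S3   S5  S2 
 * S4   S6  S5 
   S5   S5  S5 
 * S6   S5  S5 
(> = start, * = accepting)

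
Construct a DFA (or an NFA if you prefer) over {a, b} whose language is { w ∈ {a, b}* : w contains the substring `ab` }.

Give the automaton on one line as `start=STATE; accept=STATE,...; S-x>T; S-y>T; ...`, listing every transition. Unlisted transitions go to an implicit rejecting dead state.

start=S0; accept=S2; S0-a>S1; S0-b>S0; S1-a>S1; S1-b>S2; S2-a>S2; S2-b>S2

Track how much of `ab` has been matched so far: state S0 is no progress, S2 is the absorbing accept state reached once `ab` has occurred. Intermediate states record partial matches; on a mismatch, fall back to the longest reusable overlap.
3 states suffice.
        a   b  
>  S0   S1  S0 
   S1   S1  S2 
 * S2   S2  S2 
(> = start, * = accepting)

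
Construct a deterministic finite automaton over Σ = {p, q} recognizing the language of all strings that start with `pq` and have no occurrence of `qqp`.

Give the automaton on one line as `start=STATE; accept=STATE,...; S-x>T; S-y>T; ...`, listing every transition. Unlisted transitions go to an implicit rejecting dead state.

Handle the two conditions separately and then intersect. One (4 states) tracks whether the input so far still matches the prefix `pq`; the other (4 states) tracks partial matches of the forbidden pattern `qqp`. Each combined state is a pair, one component from each; accept when both components accept.
With 10 states:
        p   q  
>  s0   s1  s2 
   s1   s3  s4 
   s2   s3  s5 
   s3   s3  s2 
 * s4   s6  s7 
   s5   s8  s5 
 * s6   s6  s4 
 * s7   s9  s7 
   s8   s8  s8 
   s9   s9  s9 
(> = start, * = accepting)

start=s0; accept=s4,s6,s7; s0-p>s1; s0-q>s2; s1-p>s3; s1-q>s4; s2-p>s3; s2-q>s5; s3-p>s3; s3-q>s2; s4-p>s6; s4-q>s7; s5-p>s8; s5-q>s5; s6-p>s6; s6-q>s4; s7-p>s9; s7-q>s7; s8-p>s8; s8-q>s8; s9-p>s9; s9-q>s9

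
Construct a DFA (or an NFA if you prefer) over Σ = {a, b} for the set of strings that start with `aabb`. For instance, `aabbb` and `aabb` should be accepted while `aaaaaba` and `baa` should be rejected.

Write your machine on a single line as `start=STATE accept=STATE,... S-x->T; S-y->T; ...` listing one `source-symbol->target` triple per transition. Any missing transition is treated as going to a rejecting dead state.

Walk along `aabb` while the input agrees: from q0 take `a` to q1, and so on. Any deviation drops to the rejecting sink q5. Once q4 is reached the prefix is confirmed and every continuation is accepted.
6 states suffice.
        a   b  
>  q0   q1  q5 
   q1   q2  q5 
   q2   q5  q3 
   q3   q5  q4 
 * q4   q4  q4 
   q5   q5  q5 
(> = start, * = accepting)

start=q0; accept=q4; q0-a->q1; q0-b->q5; q1-a->q2; q1-b->q5; q2-a->q5; q2-b->q3; q3-a->q5; q3-b->q4; q4-a->q4; q4-b->q4; q5-a->q5; q5-b->q5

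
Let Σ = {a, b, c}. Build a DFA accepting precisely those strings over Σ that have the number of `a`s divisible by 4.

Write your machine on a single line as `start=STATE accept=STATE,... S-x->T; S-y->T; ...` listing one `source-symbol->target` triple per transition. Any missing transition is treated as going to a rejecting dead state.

Keep the running count of `a`s modulo 4: each `a` advances along the cycle S0 → S1 → S2 → S3 → S0 while other symbols loop. Accept at S0.
With 4 states:
        a   b   c  
>* S0   S1  S0  S0 
   S1   S2  S1  S1 
   S2   S3  S2  S2 
   S3   S0  S3  S3 
(> = start, * = accepting)

start=S0; accept=S0; S0-a->S1; S0-b->S0; S0-c->S0; S1-a->S2; S1-b->S1; S1-c->S1; S2-a->S3; S2-b->S2; S2-c->S2; S3-a->S0; S3-b->S3; S3-c->S3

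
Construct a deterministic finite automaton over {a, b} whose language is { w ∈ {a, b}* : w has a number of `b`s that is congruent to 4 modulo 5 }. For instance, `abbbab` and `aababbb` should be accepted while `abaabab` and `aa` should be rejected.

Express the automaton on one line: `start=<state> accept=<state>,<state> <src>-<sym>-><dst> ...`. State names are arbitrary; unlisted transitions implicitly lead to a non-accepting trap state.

start=q0 accept=q4 q0-a->q0 q0-b->q1 q1-a->q1 q1-b->q2 q2-a->q2 q2-b->q3 q3-a->q3 q3-b->q4 q4-a->q4 q4-b->q0

The only thing that matters is how many `b`s have appeared, reduced mod 5. Use one state per residue: q0 for 0, …, q4 for 4. Reading `b` moves to the next residue; anything else stays put. q4 is accepting.
5 states suffice.
        a   b  
>  q0   q0  q1 
   q1   q1  q2 
   q2   q2  q3 
   q3   q3  q4 
 * q4   q4  q0 
(> = start, * = accepting)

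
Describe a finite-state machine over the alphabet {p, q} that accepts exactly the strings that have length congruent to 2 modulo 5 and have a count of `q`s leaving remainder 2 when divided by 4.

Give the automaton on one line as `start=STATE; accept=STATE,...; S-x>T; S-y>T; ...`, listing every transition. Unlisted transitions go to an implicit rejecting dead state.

start=s0; accept=s5; s0-p>s1; s0-q>s2; s1-p>s3; s1-q>s4; s2-p>s4; s2-q>s5; s3-p>s6; s3-q>s7; s4-p>s7; s4-q>s8; s5-p>s8; s5-q>s9; s6-p>s10; s6-q>s11; s7-p>s11; s7-q>s12; s8-p>s12; s8-q>s13; s9-p>s13; s9-q>s10; s10-p>s0; s10-q>s14; s11-p>s14; s11-q>s15; s12-p>s15; s12-q>s16; s13-p>s16; s13-q>s0; s14-p>s2; s14-q>s17; s15-p>s17; s15-q>s18; s16-p>s18; s16-q>s1; s17-p>s5; s17-q>s19; s18-p>s19; s18-q>s3; s19-p>s9; s19-q>s6

Run two small machines in parallel and take their product. One (5 states) tracks the input length modulo 5; the other (4 states) tracks the count of `q`s modulo 4. Each combined state is a pair, one component from each; accept when both components accept.
With 20 states:
          p    q  
>  s0     s1   s2 
   s1     s3   s4 
   s2     s4   s5 
   s3     s6   s7 
   s4     s7   s8 
 * s5     s8   s9 
   s6    s10  s11 
   s7    s11  s12 
   s8    s12  s13 
   s9    s13  s10 
   s10    s0  s14 
   s11   s14  s15 
   s12   s15  s16 
   s13   s16   s0 
   s14    s2  s17 
   s15   s17  s18 
   s16   s18   s1 
   s17    s5  s19 
   s18   s19   s3 
   s19    s9   s6 
(> = start, * = accepting)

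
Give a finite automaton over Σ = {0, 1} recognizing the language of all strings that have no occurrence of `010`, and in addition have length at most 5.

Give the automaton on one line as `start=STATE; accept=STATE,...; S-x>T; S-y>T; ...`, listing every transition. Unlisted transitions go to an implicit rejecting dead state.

start=A; accept=A,B,C,D,E,F,G,H,J,K,L,M; A-0>B; A-1>C; B-0>D; B-1>E; C-0>D; C-1>F; D-0>G; D-1>H; E-0>I; E-1>J; F-0>G; F-1>J; G-0>K; G-1>L; H-0>I; H-1>K; I-0>I; I-1>I; J-0>K; J-1>K; K-0>M; K-1>M; L-0>I; L-1>M; M-0>I; M-1>I

Handle the two conditions separately and then intersect. One (4 states) tracks partial matches of the forbidden pattern `010`; the other (7 states) tracks the input length, saturating at 6. Each combined state is a pair, one component from each; accept when both components accept. Minimizing collapses redundant product states.
With 13 states:
       0  1 
>* A   B  C 
 * B   D  E 
 * C   D  F 
 * D   G  H 
 * E   I  J 
 * F   G  J 
 * G   K  L 
 * H   I  K 
   I   I  I 
 * J   K  K 
 * K   M  M 
 * L   I  M 
 * M   I  I 
(> = start, * = accepting)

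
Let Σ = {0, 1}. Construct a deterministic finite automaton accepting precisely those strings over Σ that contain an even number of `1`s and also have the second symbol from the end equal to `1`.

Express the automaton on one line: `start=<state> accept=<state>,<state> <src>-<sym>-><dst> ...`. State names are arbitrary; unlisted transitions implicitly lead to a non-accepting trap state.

start=q0 accept=q6,q9 q0-0->q1 q0-1->q2 q1-0->q3 q1-1->q4 q2-0->q5 q2-1->q6 q3-0->q3 q3-1->q4 q4-0->q5 q4-1->q6 q5-0->q7 q5-1->q8 q6-0->q9 q6-1->q10 q7-0->q7 q7-1->q8 q8-0->q9 q8-1->q10 q9-0->q3 q9-1->q4 q10-0->q5 q10-1->q6

Handle the two conditions separately and then intersect. One (2 states) tracks the count of `1`s modulo 2; the other (7 states) tracks the last 2 symbols read. Each combined state is a pair, one component from each; accept when both components accept.
With 11 states:
          0    1  
>  q0     q1   q2 
   q1     q3   q4 
   q2     q5   q6 
   q3     q3   q4 
   q4     q5   q6 
   q5     q7   q8 
 * q6     q9  q10 
   q7     q7   q8 
   q8     q9  q10 
 * q9     q3   q4 
   q10    q5   q6 
(> = start, * = accepting)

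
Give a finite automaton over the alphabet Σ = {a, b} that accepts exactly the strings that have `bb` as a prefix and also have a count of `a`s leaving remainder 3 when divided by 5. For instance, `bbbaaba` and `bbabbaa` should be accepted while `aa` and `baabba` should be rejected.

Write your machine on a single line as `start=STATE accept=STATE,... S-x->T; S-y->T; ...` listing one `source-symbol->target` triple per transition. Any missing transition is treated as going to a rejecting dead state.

Build one automaton per condition and run them in lockstep. One (4 states) tracks whether the input so far still matches the prefix `bb`; the other (5 states) tracks the count of `a`s modulo 5. Each combined state is a pair, one component from each; accept when both components accept.
With 12 states:
          a    b  
>  s0     s1   s2 
   s1     s3   s1 
   s2     s1   s4 
   s3     s5   s3 
   s4     s6   s4 
   s5     s7   s5 
   s6     s8   s6 
   s7     s9   s7 
   s8    s10   s8 
   s9     s1   s9 
 * s10   s11  s10 
   s11    s4  s11 
(> = start, * = accepting)

start=s0; accept=s10; s0-a->s1; s0-b->s2; s1-a->s3; s1-b->s1; s2-a->s1; s2-b->s4; s3-a->s5; s3-b->s3; s4-a->s6; s4-b->s4; s5-a->s7; s5-b->s5; s6-a->s8; s6-b->s6; s7-a->s9; s7-b->s7; s8-a->s10; s8-b->s8; s9-a->s1; s9-b->s9; s10-a->s11; s10-b->s10; s11-a->s4; s11-b->s11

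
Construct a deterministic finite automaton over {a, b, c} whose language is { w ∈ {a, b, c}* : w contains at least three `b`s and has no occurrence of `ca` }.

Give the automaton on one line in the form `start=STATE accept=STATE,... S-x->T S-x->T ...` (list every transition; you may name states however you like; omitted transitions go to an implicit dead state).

Handle the two conditions separately and then intersect. One (5 states) tracks the count of `b`s, saturating at 4; the other (3 states) tracks partial matches of the forbidden pattern `ca`. Each combined state is a pair, one component from each; accept when both components accept. After merging equivalent states the machine shrinks.
        a   b   c  
>  q0   q0  q1  q2 
   q1   q1  q3  q4 
   q2   q5  q1  q2 
   q3   q3  q6  q7 
   q4   q5  q3  q4 
   q5   q5  q5  q5 
 * q6   q6  q6  q8 
   q7   q5  q6  q7 
 * q8   q5  q6  q8 
(> = start, * = accepting)

start=q0 accept=q6,q8 q0-a->q0 q0-b->q1 q0-c->q2 q1-a->q1 q1-b->q3 q1-c->q4 q2-a->q5 q2-b->q1 q2-c->q2 q3-a->q3 q3-b->q6 q3-c->q7 q4-a->q5 q4-b->q3 q4-c->q4 q5-a->q5 q5-b->q5 q5-c->q5 q6-a->q6 q6-b->q6 q6-c->q8 q7-a->q5 q7-b->q6 q7-c->q7 q8-a->q5 q8-b->q6 q8-c->q8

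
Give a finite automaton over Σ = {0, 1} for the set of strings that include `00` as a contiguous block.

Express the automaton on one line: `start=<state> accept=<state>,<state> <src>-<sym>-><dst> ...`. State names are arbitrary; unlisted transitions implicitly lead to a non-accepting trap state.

States s0..s1 record the length of the longest prefix of `00` that matches the current input suffix. Reaching s2 means `00` has been seen, and we stay there forever. Accept from s2.
        0   1  
>  s0   s1  s0 
   s1   s2  s0 
 * s2   s2  s2 
(> = start, * = accepting)

start=s0 accept=s2 s0-0->s1 s0-1->s0 s1-0->s2 s1-1->s0 s2-0->s2 s2-1->s2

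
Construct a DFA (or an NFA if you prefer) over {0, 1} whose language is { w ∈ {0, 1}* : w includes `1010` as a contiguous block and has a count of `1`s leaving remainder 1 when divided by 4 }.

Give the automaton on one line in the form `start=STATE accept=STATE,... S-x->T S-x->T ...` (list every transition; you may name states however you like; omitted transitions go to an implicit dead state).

start=q0 accept=q19 q0-0->q0 q0-1->q1 q1-0->q2 q1-1->q3 q2-0->q4 q2-1->q5 q3-0->q6 q3-1->q7 q4-0->q4 q4-1->q3 q5-0->q8 q5-1->q7 q6-0->q9 q6-1->q10 q7-0->q11 q7-1->q12 q8-0->q8 q8-1->q13 q9-0->q9 q9-1->q7 q10-0->q13 q10-1->q12 q11-0->q14 q11-1->q15 q12-0->q16 q12-1->q1 q13-0->q13 q13-1->q17 q14-0->q14 q14-1->q12 q15-0->q17 q15-1->q1 q16-0->q0 q16-1->q18 q17-0->q17 q17-1->q19 q18-0->q19 q18-1->q3 q19-0->q19 q19-1->q8

Handle the two conditions separately and then intersect. One (5 states) tracks whether and how much of `1010` has been seen; the other (4 states) tracks the count of `1`s modulo 4. Each combined state is a pair, one component from each; accept when both components accept.
A 20-state machine:
          0    1  
>  q0     q0   q1 
   q1     q2   q3 
   q2     q4   q5 
   q3     q6   q7 
   q4     q4   q3 
   q5     q8   q7 
   q6     q9  q10 
   q7    q11  q12 
   q8     q8  q13 
   q9     q9   q7 
   q10   q13  q12 
   q11   q14  q15 
   q12   q16   q1 
   q13   q13  q17 
   q14   q14  q12 
   q15   q17   q1 
   q16    q0  q18 
   q17   q17  q19 
   q18   q19   q3 
 * q19   q19   q8 
(> = start, * = accepting)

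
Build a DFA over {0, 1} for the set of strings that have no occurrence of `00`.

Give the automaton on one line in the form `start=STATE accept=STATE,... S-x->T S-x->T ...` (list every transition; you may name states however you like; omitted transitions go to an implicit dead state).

start=A accept=A,B A-0->B A-1->A B-0->C B-1->A C-0->C C-1->C

Track partial matches of the forbidden pattern `00`. State C is a dead state reached once `00` has occurred; every other state accepts. A means no part of `00` is currently matched.
With 3 states:
       0  1 
>* A   B  A 
 * B   C  A 
   C   C  C 
(> = start, * = accepting)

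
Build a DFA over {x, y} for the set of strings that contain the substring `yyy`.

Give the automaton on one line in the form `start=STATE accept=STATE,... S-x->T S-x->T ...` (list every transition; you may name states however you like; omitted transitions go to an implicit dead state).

start=q0 accept=q3 q0-x->q0 q0-y->q1 q1-x->q0 q1-y->q2 q2-x->q0 q2-y->q3 q3-x->q3 q3-y->q3

States q0..q2 record the length of the longest prefix of `yyy` that matches the current input suffix. Reaching q3 means `yyy` has been seen, and we stay there forever. Accept from q3.
4 states suffice.
        x   y  
>  q0   q0  q1 
   q1   q0  q2 
   q2   q0  q3 
 * q3   q3  q3 
(> = start, * = accepting)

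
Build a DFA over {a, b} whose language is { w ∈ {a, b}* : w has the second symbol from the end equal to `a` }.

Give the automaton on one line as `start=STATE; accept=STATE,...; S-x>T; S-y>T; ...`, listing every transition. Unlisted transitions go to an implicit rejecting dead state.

start=s0; accept=s3,s4; s0-a>s1; s0-b>s2; s1-a>s3; s1-b>s4; s2-a>s5; s2-b>s6; s3-a>s3; s3-b>s4; s4-a>s5; s4-b>s6; s5-a>s3; s5-b>s4; s6-a>s5; s6-b>s6

Because acceptance depends on a position counted from the end, the machine has to buffer the most recent 2 symbols. Make each state the string of the last up-to-2 symbols read; on input `x` shift the window left and append `x`. Accept when the buffered window has length 2 and begins with `a`.
7 states suffice.
        a   b  
>  s0   s1  s2 
   s1   s3  s4 
   s2   s5  s6 
 * s3   s3  s4 
 * s4   s5  s6 
   s5   s3  s4 
   s6   s5  s6 
(> = start, * = accepting)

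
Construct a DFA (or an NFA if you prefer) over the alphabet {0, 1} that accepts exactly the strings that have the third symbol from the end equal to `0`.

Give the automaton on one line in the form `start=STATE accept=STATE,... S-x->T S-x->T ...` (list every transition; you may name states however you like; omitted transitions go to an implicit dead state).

start=q0 accept=q7,q8,q9,q10 q0-0->q1 q0-1->q2 q1-0->q3 q1-1->q4 q2-0->q5 q2-1->q6 q3-0->q7 q3-1->q8 q4-0->q9 q4-1->q10 q5-0->q11 q5-1->q12 q6-0->q13 q6-1->q14 q7-0->q7 q7-1->q8 q8-0->q9 q8-1->q10 q9-0->q11 q9-1->q12 q10-0->q13 q10-1->q14 q11-0->q7 q11-1->q8 q12-0->q9 q12-1->q10 q13-0->q11 q13-1->q12 q14-0->q13 q14-1->q14

A DFA must remember the last 3 symbols (since which symbol is third-to-last isn't known until the input ends). Use one state per possible window of the last ≤3 symbols; accept from those whose window starts with `0`.
          0    1  
>  q0     q1   q2 
   q1     q3   q4 
   q2     q5   q6 
   q3     q7   q8 
   q4     q9  q10 
   q5    q11  q12 
   q6    q13  q14 
 * q7     q7   q8 
 * q8     q9  q10 
 * q9    q11  q12 
 * q10   q13  q14 
   q11    q7   q8 
   q12    q9  q10 
   q13   q11  q12 
   q14   q13  q14 
(> = start, * = accepting)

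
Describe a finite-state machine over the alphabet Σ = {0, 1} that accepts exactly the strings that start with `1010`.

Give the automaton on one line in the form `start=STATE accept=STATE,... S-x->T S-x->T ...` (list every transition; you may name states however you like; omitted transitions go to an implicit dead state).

start=A accept=E A-0->F A-1->B B-0->C B-1->F C-0->F C-1->D D-0->E D-1->F E-0->E E-1->E F-0->F F-1->F

Walk along `1010` while the input agrees: from A take `1` to B, and so on. Any deviation drops to the rejecting sink F. Once E is reached the prefix is confirmed and every continuation is accepted.
With 6 states:
       0  1 
>  A   F  B 
   B   C  F 
   C   F  D 
   D   E  F 
 * E   E  E 
   F   F  F 
(> = start, * = accepting)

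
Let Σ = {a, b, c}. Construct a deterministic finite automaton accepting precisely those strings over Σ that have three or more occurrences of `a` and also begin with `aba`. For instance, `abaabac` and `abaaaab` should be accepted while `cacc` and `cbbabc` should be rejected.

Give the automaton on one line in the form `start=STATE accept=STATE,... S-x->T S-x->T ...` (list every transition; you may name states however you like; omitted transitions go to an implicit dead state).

Run two small machines in parallel and take their product. The first has 5 states tracking the count of `a`s, saturating at 4; the second has 5 states tracking whether the input so far still matches the prefix `aba`. A product state is a pair (one from each), accepting exactly when both do.
          a    b    c  
>  q0     q1   q2   q2 
   q1     q3   q4   q5 
   q2     q5   q2   q2 
   q3     q6   q3   q3 
   q4     q7   q5   q5 
   q5     q3   q5   q5 
   q6     q8   q6   q6 
   q7     q9   q7   q7 
   q8     q8   q8   q8 
 * q9    q10   q9   q9 
 * q10   q10  q10  q10 
(> = start, * = accepting)

start=q0 accept=q9,q10 q0-a->q1 q0-b->q2 q0-c->q2 q1-a->q3 q1-b->q4 q1-c->q5 q2-a->q5 q2-b->q2 q2-c->q2 q3-a->q6 q3-b->q3 q3-c->q3 q4-a->q7 q4-b->q5 q4-c->q5 q5-a->q3 q5-b->q5 q5-c->q5 q6-a->q8 q6-b->q6 q6-c->q6 q7-a->q9 q7-b->q7 q7-c->q7 q8-a->q8 q8-b->q8 q8-c->q8 q9-a->q10 q9-b->q9 q9-c->q9 q10-a->q10 q10-b->q10 q10-c->q10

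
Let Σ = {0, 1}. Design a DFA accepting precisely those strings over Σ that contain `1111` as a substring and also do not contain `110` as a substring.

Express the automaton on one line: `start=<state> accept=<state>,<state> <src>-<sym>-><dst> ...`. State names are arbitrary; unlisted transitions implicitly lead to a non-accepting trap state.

Handle the two conditions separately and then intersect. The first has 5 states tracking whether and how much of `1111` has been seen; the second has 4 states tracking partial matches of the forbidden pattern `110`. A product state is a pair (one from each), accepting exactly when both do. After merging equivalent states the machine shrinks.
6 states suffice.
        0   1  
>  q0   q0  q1 
   q1   q0  q2 
   q2   q3  q4 
   q3   q3  q3 
   q4   q3  q5 
 * q5   q3  q5 
(> = start, * = accepting)

start=q0 accept=q5 q0-0->q0 q0-1->q1 q1-0->q0 q1-1->q2 q2-0->q3 q2-1->q4 q3-0->q3 q3-1->q3 q4-0->q3 q4-1->q5 q5-0->q3 q5-1->q5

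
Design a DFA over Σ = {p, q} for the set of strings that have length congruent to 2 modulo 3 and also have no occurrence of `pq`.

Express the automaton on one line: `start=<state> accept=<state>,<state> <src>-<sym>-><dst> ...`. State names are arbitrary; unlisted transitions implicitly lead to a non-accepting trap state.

Handle the two conditions separately and then intersect. The first has 3 states tracking the input length modulo 3; the second has 3 states tracking partial matches of the forbidden pattern `pq`. A product state is a pair (one from each), accepting exactly when both do. Equivalent product states are then merged.
        p   q  
>  s0   s1  s2 
   s1   s3  s4 
   s2   s3  s5 
 * s3   s6  s4 
   s4   s4  s4 
 * s5   s6  s0 
   s6   s1  s4 
(> = start, * = accepting)

start=s0 accept=s3,s5 s0-p->s1 s0-q->s2 s1-p->s3 s1-q->s4 s2-p->s3 s2-q->s5 s3-p->s6 s3-q->s4 s4-p->s4 s4-q->s4 s5-p->s6 s5-q->s0 s6-p->s1 s6-q->s4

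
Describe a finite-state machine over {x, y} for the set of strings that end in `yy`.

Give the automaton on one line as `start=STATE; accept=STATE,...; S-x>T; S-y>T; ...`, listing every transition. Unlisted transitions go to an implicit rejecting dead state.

Let each state record the length of the longest suffix of the input read so far that is also a prefix of `yy`. q1 means the last symbol is `y`; q2 means the last 2 symbols are `yy`. Accept only at q2, where the string currently ends in `yy`.
A 3-state machine:
        x   y  
>  q0   q0  q1 
   q1   q0  q2 
 * q2   q0  q2 
(> = start, * = accepting)

start=q0; accept=q2; q0-x>q0; q0-y>q1; q1-x>q0; q1-y>q2; q2-x>q0; q2-y>q2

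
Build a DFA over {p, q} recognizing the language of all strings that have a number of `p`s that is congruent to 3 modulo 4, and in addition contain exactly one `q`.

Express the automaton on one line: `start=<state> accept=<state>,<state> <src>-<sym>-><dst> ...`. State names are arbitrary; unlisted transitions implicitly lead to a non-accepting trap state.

Run two small machines in parallel and take their product. The first has 4 states tracking the count of `p`s modulo 4; the second has 3 states tracking the count of `q`s, saturating at 2. A product state is a pair (one from each), accepting exactly when both do.
A 12-state machine:
          p    q  
>  s0     s1   s2 
   s1     s3   s4 
   s2     s4   s5 
   s3     s6   s7 
   s4     s7   s8 
   s5     s8   s5 
   s6     s0   s9 
   s7     s9  s10 
   s8    s10   s8 
 * s9     s2  s11 
   s10   s11  s10 
   s11    s5  s11 
(> = start, * = accepting)

start=s0 accept=s9 s0-p->s1 s0-q->s2 s1-p->s3 s1-q->s4 s2-p->s4 s2-q->s5 s3-p->s6 s3-q->s7 s4-p->s7 s4-q->s8 s5-p->s8 s5-q->s5 s6-p->s0 s6-q->s9 s7-p->s9 s7-q->s10 s8-p->s10 s8-q->s8 s9-p->s2 s9-q->s11 s10-p->s11 s10-q->s10 s11-p->s5 s11-q->s11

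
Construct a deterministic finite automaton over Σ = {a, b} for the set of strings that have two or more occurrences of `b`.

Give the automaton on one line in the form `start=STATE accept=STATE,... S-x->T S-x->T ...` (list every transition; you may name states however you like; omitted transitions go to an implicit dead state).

Only the number of `b`s matters, and only up to 3. Make a chain q0 → q1 → q2 → q3 advanced by each `b` (with q3 absorbing); every other symbol self-loops. The accepting set is {q2, q3}.
        a   b  
>  q0   q0  q1 
   q1   q1  q2 
 * q2   q2  q3 
 * q3   q3  q3 
(> = start, * = accepting)

start=q0 accept=q2,q3 q0-a->q0 q0-b->q1 q1-a->q1 q1-b->q2 q2-a->q2 q2-b->q3 q3-a->q3 q3-b->q3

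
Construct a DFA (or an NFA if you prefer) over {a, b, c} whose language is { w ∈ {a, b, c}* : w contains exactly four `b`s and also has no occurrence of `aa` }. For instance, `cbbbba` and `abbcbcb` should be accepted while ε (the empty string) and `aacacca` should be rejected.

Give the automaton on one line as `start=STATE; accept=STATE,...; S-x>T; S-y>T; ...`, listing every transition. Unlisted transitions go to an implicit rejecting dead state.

Run two small machines in parallel and take their product. One (6 states) tracks the count of `b`s, saturating at 5; the other (3 states) tracks partial matches of the forbidden pattern `aa`. Each combined state is a pair, one component from each; accept when both components accept. Equivalent product states are then merged.
11 states suffice.
          a    b    c  
>  q0     q1   q2   q0 
   q1     q3   q2   q0 
   q2     q4   q5   q2 
   q3     q3   q3   q3 
   q4     q3   q5   q2 
   q5     q6   q7   q5 
   q6     q3   q7   q5 
   q7     q8   q9   q7 
   q8     q3   q9   q7 
 * q9    q10   q3   q9 
 * q10    q3   q3   q9 
(> = start, * = accepting)

start=q0; accept=q9,q10; q0-a>q1; q0-b>q2; q0-c>q0; q1-a>q3; q1-b>q2; q1-c>q0; q2-a>q4; q2-b>q5; q2-c>q2; q3-a>q3; q3-b>q3; q3-c>q3; q4-a>q3; q4-b>q5; q4-c>q2; q5-a>q6; q5-b>q7; q5-c>q5; q6-a>q3; q6-b>q7; q6-c>q5; q7-a>q8; q7-b>q9; q7-c>q7; q8-a>q3; q8-b>q9; q8-c>q7; q9-a>q10; q9-b>q3; q9-c>q9; q10-a>q3; q10-b>q3; q10-c>q9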